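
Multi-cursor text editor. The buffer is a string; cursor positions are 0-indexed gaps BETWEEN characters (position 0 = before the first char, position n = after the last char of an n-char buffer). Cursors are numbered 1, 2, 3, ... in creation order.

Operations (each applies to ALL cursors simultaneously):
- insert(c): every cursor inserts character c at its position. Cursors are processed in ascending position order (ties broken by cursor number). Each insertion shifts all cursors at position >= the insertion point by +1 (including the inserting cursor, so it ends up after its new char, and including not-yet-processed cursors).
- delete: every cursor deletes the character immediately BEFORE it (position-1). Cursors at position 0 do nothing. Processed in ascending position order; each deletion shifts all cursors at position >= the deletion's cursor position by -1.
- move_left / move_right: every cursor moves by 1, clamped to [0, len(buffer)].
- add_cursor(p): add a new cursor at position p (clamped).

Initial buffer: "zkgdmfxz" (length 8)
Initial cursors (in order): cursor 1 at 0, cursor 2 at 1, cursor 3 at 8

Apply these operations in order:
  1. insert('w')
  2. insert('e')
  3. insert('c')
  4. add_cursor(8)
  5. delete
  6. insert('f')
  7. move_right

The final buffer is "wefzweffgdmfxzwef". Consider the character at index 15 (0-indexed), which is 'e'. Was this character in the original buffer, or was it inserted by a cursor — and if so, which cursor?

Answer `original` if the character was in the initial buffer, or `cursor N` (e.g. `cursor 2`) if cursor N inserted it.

Answer: cursor 3

Derivation:
After op 1 (insert('w')): buffer="wzwkgdmfxzw" (len 11), cursors c1@1 c2@3 c3@11, authorship 1.2.......3
After op 2 (insert('e')): buffer="wezwekgdmfxzwe" (len 14), cursors c1@2 c2@5 c3@14, authorship 11.22.......33
After op 3 (insert('c')): buffer="weczweckgdmfxzwec" (len 17), cursors c1@3 c2@7 c3@17, authorship 111.222.......333
After op 4 (add_cursor(8)): buffer="weczweckgdmfxzwec" (len 17), cursors c1@3 c2@7 c4@8 c3@17, authorship 111.222.......333
After op 5 (delete): buffer="wezwegdmfxzwe" (len 13), cursors c1@2 c2@5 c4@5 c3@13, authorship 11.22......33
After op 6 (insert('f')): buffer="wefzweffgdmfxzwef" (len 17), cursors c1@3 c2@8 c4@8 c3@17, authorship 111.2224......333
After op 7 (move_right): buffer="wefzweffgdmfxzwef" (len 17), cursors c1@4 c2@9 c4@9 c3@17, authorship 111.2224......333
Authorship (.=original, N=cursor N): 1 1 1 . 2 2 2 4 . . . . . . 3 3 3
Index 15: author = 3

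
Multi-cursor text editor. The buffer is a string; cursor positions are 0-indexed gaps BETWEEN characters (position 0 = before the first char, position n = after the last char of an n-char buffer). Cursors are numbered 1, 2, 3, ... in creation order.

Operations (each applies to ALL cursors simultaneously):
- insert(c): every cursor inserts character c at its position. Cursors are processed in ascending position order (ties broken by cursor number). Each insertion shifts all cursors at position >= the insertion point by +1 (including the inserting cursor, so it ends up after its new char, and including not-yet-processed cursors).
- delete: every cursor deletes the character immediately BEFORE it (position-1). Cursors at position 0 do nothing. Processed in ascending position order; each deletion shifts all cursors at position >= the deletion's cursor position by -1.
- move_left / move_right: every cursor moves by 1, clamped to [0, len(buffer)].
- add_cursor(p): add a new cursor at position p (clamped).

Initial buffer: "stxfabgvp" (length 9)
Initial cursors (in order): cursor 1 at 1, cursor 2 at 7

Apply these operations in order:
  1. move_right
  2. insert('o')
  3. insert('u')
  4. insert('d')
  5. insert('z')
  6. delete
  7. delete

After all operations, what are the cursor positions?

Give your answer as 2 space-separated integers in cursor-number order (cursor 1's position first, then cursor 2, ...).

After op 1 (move_right): buffer="stxfabgvp" (len 9), cursors c1@2 c2@8, authorship .........
After op 2 (insert('o')): buffer="stoxfabgvop" (len 11), cursors c1@3 c2@10, authorship ..1......2.
After op 3 (insert('u')): buffer="stouxfabgvoup" (len 13), cursors c1@4 c2@12, authorship ..11......22.
After op 4 (insert('d')): buffer="stoudxfabgvoudp" (len 15), cursors c1@5 c2@14, authorship ..111......222.
After op 5 (insert('z')): buffer="stoudzxfabgvoudzp" (len 17), cursors c1@6 c2@16, authorship ..1111......2222.
After op 6 (delete): buffer="stoudxfabgvoudp" (len 15), cursors c1@5 c2@14, authorship ..111......222.
After op 7 (delete): buffer="stouxfabgvoup" (len 13), cursors c1@4 c2@12, authorship ..11......22.

Answer: 4 12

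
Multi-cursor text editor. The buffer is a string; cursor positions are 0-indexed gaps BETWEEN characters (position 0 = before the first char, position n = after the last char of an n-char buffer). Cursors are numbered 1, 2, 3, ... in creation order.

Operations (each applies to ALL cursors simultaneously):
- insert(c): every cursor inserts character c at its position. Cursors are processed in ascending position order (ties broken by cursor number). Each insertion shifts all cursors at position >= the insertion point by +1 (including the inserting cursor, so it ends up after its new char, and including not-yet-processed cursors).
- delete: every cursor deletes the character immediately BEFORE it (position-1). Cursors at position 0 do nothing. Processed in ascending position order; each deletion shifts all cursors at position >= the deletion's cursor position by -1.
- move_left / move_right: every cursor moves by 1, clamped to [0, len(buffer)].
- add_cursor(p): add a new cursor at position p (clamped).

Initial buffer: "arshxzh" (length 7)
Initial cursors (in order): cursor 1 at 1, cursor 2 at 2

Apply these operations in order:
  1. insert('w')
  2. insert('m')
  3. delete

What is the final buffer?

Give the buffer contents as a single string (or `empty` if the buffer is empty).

After op 1 (insert('w')): buffer="awrwshxzh" (len 9), cursors c1@2 c2@4, authorship .1.2.....
After op 2 (insert('m')): buffer="awmrwmshxzh" (len 11), cursors c1@3 c2@6, authorship .11.22.....
After op 3 (delete): buffer="awrwshxzh" (len 9), cursors c1@2 c2@4, authorship .1.2.....

Answer: awrwshxzh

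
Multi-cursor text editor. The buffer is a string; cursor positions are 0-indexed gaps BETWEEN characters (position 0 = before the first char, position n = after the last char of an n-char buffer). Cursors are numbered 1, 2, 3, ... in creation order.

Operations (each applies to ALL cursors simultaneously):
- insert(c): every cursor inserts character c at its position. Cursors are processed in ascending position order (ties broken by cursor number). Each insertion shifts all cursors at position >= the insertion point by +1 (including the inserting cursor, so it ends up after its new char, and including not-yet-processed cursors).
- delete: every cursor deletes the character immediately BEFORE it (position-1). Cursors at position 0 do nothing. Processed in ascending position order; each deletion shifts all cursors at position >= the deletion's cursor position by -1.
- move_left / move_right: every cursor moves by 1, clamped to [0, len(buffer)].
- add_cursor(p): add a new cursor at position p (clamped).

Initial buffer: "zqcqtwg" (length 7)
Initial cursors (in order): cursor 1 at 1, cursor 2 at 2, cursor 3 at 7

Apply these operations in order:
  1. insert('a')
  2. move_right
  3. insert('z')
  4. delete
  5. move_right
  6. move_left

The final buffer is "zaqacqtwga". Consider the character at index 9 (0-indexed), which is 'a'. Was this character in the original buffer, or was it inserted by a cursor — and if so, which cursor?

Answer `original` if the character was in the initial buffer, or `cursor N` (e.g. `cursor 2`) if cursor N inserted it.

Answer: cursor 3

Derivation:
After op 1 (insert('a')): buffer="zaqacqtwga" (len 10), cursors c1@2 c2@4 c3@10, authorship .1.2.....3
After op 2 (move_right): buffer="zaqacqtwga" (len 10), cursors c1@3 c2@5 c3@10, authorship .1.2.....3
After op 3 (insert('z')): buffer="zaqzaczqtwgaz" (len 13), cursors c1@4 c2@7 c3@13, authorship .1.12.2....33
After op 4 (delete): buffer="zaqacqtwga" (len 10), cursors c1@3 c2@5 c3@10, authorship .1.2.....3
After op 5 (move_right): buffer="zaqacqtwga" (len 10), cursors c1@4 c2@6 c3@10, authorship .1.2.....3
After op 6 (move_left): buffer="zaqacqtwga" (len 10), cursors c1@3 c2@5 c3@9, authorship .1.2.....3
Authorship (.=original, N=cursor N): . 1 . 2 . . . . . 3
Index 9: author = 3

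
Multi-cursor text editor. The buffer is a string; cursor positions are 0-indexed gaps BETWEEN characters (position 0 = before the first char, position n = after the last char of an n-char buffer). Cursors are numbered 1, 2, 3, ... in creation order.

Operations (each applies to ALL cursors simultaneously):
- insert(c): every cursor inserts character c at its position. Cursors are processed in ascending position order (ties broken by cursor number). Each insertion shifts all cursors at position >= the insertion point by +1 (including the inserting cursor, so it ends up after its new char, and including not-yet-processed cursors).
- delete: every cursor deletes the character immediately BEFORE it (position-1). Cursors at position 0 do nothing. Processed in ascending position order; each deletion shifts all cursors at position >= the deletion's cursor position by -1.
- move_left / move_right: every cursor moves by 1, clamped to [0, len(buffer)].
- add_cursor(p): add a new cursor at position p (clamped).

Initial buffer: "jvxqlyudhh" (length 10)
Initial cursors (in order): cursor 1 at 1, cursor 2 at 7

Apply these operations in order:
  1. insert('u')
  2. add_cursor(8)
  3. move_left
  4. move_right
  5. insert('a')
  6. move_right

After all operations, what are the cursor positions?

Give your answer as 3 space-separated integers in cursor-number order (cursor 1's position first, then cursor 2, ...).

After op 1 (insert('u')): buffer="juvxqlyuudhh" (len 12), cursors c1@2 c2@9, authorship .1......2...
After op 2 (add_cursor(8)): buffer="juvxqlyuudhh" (len 12), cursors c1@2 c3@8 c2@9, authorship .1......2...
After op 3 (move_left): buffer="juvxqlyuudhh" (len 12), cursors c1@1 c3@7 c2@8, authorship .1......2...
After op 4 (move_right): buffer="juvxqlyuudhh" (len 12), cursors c1@2 c3@8 c2@9, authorship .1......2...
After op 5 (insert('a')): buffer="juavxqlyuauadhh" (len 15), cursors c1@3 c3@10 c2@12, authorship .11......322...
After op 6 (move_right): buffer="juavxqlyuauadhh" (len 15), cursors c1@4 c3@11 c2@13, authorship .11......322...

Answer: 4 13 11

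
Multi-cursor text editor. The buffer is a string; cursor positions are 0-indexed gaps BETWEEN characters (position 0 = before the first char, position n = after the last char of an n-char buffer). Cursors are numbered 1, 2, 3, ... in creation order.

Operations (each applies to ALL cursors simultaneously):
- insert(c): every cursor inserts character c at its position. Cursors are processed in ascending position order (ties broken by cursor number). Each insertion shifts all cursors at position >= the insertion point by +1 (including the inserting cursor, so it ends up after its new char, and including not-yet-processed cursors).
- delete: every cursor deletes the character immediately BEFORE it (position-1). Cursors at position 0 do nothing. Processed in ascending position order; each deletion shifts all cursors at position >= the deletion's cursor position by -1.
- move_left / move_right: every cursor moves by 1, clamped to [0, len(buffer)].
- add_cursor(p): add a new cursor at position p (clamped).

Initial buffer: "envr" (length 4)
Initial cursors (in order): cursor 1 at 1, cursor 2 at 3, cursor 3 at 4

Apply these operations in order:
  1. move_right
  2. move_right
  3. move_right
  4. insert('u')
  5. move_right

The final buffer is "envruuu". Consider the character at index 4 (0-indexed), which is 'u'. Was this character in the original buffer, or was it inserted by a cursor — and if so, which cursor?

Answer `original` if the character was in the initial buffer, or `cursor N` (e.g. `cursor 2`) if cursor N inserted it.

Answer: cursor 1

Derivation:
After op 1 (move_right): buffer="envr" (len 4), cursors c1@2 c2@4 c3@4, authorship ....
After op 2 (move_right): buffer="envr" (len 4), cursors c1@3 c2@4 c3@4, authorship ....
After op 3 (move_right): buffer="envr" (len 4), cursors c1@4 c2@4 c3@4, authorship ....
After op 4 (insert('u')): buffer="envruuu" (len 7), cursors c1@7 c2@7 c3@7, authorship ....123
After op 5 (move_right): buffer="envruuu" (len 7), cursors c1@7 c2@7 c3@7, authorship ....123
Authorship (.=original, N=cursor N): . . . . 1 2 3
Index 4: author = 1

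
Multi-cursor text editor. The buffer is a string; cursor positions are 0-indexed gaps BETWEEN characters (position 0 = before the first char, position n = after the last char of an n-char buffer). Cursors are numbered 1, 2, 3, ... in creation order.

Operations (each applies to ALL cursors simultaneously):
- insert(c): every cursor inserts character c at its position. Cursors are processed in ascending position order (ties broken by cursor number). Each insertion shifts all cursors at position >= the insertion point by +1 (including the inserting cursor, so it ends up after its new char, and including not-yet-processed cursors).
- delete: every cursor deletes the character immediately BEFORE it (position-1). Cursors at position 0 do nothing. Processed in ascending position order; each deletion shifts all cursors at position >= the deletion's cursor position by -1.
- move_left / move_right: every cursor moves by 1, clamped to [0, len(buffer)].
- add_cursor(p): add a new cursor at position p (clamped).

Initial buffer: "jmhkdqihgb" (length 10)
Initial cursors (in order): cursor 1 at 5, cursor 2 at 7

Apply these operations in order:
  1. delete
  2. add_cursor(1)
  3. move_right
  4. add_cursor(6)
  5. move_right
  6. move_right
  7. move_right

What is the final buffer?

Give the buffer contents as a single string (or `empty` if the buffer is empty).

Answer: jmhkqhgb

Derivation:
After op 1 (delete): buffer="jmhkqhgb" (len 8), cursors c1@4 c2@5, authorship ........
After op 2 (add_cursor(1)): buffer="jmhkqhgb" (len 8), cursors c3@1 c1@4 c2@5, authorship ........
After op 3 (move_right): buffer="jmhkqhgb" (len 8), cursors c3@2 c1@5 c2@6, authorship ........
After op 4 (add_cursor(6)): buffer="jmhkqhgb" (len 8), cursors c3@2 c1@5 c2@6 c4@6, authorship ........
After op 5 (move_right): buffer="jmhkqhgb" (len 8), cursors c3@3 c1@6 c2@7 c4@7, authorship ........
After op 6 (move_right): buffer="jmhkqhgb" (len 8), cursors c3@4 c1@7 c2@8 c4@8, authorship ........
After op 7 (move_right): buffer="jmhkqhgb" (len 8), cursors c3@5 c1@8 c2@8 c4@8, authorship ........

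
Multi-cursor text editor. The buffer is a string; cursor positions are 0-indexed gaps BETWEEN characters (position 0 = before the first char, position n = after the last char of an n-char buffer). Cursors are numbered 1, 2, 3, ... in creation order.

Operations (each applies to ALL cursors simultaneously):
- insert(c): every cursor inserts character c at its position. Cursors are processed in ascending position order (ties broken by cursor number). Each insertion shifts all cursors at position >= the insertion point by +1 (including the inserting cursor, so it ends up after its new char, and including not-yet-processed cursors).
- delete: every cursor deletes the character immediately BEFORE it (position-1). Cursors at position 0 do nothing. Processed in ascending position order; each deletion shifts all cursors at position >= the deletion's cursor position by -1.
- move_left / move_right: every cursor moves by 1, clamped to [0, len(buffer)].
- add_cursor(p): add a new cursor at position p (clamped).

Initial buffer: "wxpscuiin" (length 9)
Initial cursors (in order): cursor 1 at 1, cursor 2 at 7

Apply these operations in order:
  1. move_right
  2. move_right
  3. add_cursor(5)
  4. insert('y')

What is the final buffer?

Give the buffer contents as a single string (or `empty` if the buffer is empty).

Answer: wxpyscyuiiny

Derivation:
After op 1 (move_right): buffer="wxpscuiin" (len 9), cursors c1@2 c2@8, authorship .........
After op 2 (move_right): buffer="wxpscuiin" (len 9), cursors c1@3 c2@9, authorship .........
After op 3 (add_cursor(5)): buffer="wxpscuiin" (len 9), cursors c1@3 c3@5 c2@9, authorship .........
After op 4 (insert('y')): buffer="wxpyscyuiiny" (len 12), cursors c1@4 c3@7 c2@12, authorship ...1..3....2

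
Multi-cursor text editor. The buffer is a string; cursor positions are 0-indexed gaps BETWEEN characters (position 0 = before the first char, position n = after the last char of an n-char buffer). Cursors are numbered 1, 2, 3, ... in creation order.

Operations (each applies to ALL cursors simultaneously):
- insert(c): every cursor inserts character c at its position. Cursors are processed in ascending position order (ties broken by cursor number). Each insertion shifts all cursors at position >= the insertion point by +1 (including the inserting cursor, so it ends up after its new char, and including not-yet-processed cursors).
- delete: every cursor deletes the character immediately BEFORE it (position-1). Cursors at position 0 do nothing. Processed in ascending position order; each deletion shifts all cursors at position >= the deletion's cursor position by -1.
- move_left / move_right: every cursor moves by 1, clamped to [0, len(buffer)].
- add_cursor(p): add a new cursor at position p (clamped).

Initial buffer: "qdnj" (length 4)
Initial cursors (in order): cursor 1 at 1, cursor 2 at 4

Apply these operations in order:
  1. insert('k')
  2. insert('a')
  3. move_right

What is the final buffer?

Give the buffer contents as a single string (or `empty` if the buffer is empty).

After op 1 (insert('k')): buffer="qkdnjk" (len 6), cursors c1@2 c2@6, authorship .1...2
After op 2 (insert('a')): buffer="qkadnjka" (len 8), cursors c1@3 c2@8, authorship .11...22
After op 3 (move_right): buffer="qkadnjka" (len 8), cursors c1@4 c2@8, authorship .11...22

Answer: qkadnjka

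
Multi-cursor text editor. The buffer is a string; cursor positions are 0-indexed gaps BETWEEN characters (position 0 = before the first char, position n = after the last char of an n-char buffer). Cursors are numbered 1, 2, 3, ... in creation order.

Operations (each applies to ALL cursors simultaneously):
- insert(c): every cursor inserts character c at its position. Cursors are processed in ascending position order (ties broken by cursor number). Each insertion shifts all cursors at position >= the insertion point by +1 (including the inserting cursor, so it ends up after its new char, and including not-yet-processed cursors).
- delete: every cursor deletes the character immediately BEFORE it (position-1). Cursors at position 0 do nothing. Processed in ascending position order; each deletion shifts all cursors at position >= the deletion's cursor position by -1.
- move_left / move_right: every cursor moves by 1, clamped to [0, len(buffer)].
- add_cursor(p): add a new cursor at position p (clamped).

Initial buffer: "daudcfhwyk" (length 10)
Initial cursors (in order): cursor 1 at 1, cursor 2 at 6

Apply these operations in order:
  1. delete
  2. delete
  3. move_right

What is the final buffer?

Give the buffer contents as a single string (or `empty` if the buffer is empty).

Answer: audhwyk

Derivation:
After op 1 (delete): buffer="audchwyk" (len 8), cursors c1@0 c2@4, authorship ........
After op 2 (delete): buffer="audhwyk" (len 7), cursors c1@0 c2@3, authorship .......
After op 3 (move_right): buffer="audhwyk" (len 7), cursors c1@1 c2@4, authorship .......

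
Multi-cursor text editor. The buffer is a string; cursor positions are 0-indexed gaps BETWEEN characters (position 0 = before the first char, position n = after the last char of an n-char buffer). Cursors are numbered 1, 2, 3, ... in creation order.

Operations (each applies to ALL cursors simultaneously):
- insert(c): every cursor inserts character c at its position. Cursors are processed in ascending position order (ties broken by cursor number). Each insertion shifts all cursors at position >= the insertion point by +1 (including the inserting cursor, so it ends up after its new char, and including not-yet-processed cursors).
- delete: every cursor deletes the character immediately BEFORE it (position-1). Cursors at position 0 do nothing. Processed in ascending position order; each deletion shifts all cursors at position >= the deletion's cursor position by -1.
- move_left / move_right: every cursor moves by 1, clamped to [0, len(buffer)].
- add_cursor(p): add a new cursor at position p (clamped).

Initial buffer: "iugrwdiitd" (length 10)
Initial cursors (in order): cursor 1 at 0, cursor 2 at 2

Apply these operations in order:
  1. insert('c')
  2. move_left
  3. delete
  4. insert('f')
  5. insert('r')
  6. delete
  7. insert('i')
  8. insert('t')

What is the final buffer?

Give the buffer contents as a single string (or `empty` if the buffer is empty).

Answer: fitcifitcgrwdiitd

Derivation:
After op 1 (insert('c')): buffer="ciucgrwdiitd" (len 12), cursors c1@1 c2@4, authorship 1..2........
After op 2 (move_left): buffer="ciucgrwdiitd" (len 12), cursors c1@0 c2@3, authorship 1..2........
After op 3 (delete): buffer="cicgrwdiitd" (len 11), cursors c1@0 c2@2, authorship 1.2........
After op 4 (insert('f')): buffer="fcifcgrwdiitd" (len 13), cursors c1@1 c2@4, authorship 11.22........
After op 5 (insert('r')): buffer="frcifrcgrwdiitd" (len 15), cursors c1@2 c2@6, authorship 111.222........
After op 6 (delete): buffer="fcifcgrwdiitd" (len 13), cursors c1@1 c2@4, authorship 11.22........
After op 7 (insert('i')): buffer="ficificgrwdiitd" (len 15), cursors c1@2 c2@6, authorship 111.222........
After op 8 (insert('t')): buffer="fitcifitcgrwdiitd" (len 17), cursors c1@3 c2@8, authorship 1111.2222........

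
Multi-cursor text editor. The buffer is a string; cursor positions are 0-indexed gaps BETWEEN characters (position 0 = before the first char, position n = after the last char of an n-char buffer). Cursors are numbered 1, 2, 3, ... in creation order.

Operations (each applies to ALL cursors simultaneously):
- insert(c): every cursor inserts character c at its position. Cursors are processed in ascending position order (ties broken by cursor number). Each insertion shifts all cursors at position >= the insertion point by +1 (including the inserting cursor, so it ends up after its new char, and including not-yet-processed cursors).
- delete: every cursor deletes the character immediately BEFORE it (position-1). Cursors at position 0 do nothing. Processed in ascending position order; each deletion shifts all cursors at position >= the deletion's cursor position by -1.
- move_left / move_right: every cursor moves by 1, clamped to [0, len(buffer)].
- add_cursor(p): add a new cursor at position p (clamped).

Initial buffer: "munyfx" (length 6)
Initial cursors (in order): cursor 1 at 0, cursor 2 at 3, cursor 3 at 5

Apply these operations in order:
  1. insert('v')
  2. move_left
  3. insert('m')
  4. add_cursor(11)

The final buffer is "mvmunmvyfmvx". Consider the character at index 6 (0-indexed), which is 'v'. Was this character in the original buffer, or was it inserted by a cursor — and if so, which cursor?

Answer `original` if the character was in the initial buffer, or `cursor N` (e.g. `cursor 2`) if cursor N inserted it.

Answer: cursor 2

Derivation:
After op 1 (insert('v')): buffer="vmunvyfvx" (len 9), cursors c1@1 c2@5 c3@8, authorship 1...2..3.
After op 2 (move_left): buffer="vmunvyfvx" (len 9), cursors c1@0 c2@4 c3@7, authorship 1...2..3.
After op 3 (insert('m')): buffer="mvmunmvyfmvx" (len 12), cursors c1@1 c2@6 c3@10, authorship 11...22..33.
After op 4 (add_cursor(11)): buffer="mvmunmvyfmvx" (len 12), cursors c1@1 c2@6 c3@10 c4@11, authorship 11...22..33.
Authorship (.=original, N=cursor N): 1 1 . . . 2 2 . . 3 3 .
Index 6: author = 2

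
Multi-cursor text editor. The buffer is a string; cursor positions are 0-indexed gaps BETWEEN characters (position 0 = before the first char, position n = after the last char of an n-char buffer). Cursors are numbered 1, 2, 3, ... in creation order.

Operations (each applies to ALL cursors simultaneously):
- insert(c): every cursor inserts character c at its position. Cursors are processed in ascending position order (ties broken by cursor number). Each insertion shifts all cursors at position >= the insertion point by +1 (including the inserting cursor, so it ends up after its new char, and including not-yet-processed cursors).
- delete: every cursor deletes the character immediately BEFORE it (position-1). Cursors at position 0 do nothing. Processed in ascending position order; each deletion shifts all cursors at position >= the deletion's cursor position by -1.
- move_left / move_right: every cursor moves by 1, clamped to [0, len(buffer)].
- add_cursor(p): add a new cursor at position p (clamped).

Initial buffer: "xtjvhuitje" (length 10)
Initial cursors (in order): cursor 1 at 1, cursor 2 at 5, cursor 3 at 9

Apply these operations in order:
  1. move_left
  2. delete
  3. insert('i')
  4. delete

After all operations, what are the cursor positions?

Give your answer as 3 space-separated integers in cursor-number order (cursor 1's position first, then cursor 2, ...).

Answer: 0 3 6

Derivation:
After op 1 (move_left): buffer="xtjvhuitje" (len 10), cursors c1@0 c2@4 c3@8, authorship ..........
After op 2 (delete): buffer="xtjhuije" (len 8), cursors c1@0 c2@3 c3@6, authorship ........
After op 3 (insert('i')): buffer="ixtjihuiije" (len 11), cursors c1@1 c2@5 c3@9, authorship 1...2...3..
After op 4 (delete): buffer="xtjhuije" (len 8), cursors c1@0 c2@3 c3@6, authorship ........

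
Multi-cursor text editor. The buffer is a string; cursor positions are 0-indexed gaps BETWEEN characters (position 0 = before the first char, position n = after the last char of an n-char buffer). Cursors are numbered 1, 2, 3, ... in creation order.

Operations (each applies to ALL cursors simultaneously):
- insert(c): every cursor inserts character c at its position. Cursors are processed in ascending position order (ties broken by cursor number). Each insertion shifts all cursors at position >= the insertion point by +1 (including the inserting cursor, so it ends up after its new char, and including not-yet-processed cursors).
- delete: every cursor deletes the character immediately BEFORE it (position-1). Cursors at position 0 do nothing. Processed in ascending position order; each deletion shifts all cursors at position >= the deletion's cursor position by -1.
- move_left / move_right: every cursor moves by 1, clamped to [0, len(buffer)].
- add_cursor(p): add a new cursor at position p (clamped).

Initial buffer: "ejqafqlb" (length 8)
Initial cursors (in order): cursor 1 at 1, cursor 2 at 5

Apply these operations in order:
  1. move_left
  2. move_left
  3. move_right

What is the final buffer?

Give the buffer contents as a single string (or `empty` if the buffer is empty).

After op 1 (move_left): buffer="ejqafqlb" (len 8), cursors c1@0 c2@4, authorship ........
After op 2 (move_left): buffer="ejqafqlb" (len 8), cursors c1@0 c2@3, authorship ........
After op 3 (move_right): buffer="ejqafqlb" (len 8), cursors c1@1 c2@4, authorship ........

Answer: ejqafqlb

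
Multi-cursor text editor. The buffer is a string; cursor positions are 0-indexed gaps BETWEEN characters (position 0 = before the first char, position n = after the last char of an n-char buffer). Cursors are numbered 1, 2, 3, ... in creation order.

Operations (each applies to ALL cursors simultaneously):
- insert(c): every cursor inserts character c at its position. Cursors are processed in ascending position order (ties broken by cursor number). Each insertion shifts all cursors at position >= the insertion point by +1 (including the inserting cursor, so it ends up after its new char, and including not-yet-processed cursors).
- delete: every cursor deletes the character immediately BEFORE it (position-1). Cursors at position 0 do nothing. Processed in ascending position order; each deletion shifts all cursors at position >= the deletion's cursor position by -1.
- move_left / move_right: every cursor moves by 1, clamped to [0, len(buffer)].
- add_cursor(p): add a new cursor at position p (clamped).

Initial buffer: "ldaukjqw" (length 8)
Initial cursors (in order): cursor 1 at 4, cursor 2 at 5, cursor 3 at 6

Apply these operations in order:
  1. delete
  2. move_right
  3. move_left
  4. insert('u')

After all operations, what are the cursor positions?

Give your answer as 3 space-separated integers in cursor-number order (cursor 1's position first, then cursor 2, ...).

After op 1 (delete): buffer="ldaqw" (len 5), cursors c1@3 c2@3 c3@3, authorship .....
After op 2 (move_right): buffer="ldaqw" (len 5), cursors c1@4 c2@4 c3@4, authorship .....
After op 3 (move_left): buffer="ldaqw" (len 5), cursors c1@3 c2@3 c3@3, authorship .....
After op 4 (insert('u')): buffer="ldauuuqw" (len 8), cursors c1@6 c2@6 c3@6, authorship ...123..

Answer: 6 6 6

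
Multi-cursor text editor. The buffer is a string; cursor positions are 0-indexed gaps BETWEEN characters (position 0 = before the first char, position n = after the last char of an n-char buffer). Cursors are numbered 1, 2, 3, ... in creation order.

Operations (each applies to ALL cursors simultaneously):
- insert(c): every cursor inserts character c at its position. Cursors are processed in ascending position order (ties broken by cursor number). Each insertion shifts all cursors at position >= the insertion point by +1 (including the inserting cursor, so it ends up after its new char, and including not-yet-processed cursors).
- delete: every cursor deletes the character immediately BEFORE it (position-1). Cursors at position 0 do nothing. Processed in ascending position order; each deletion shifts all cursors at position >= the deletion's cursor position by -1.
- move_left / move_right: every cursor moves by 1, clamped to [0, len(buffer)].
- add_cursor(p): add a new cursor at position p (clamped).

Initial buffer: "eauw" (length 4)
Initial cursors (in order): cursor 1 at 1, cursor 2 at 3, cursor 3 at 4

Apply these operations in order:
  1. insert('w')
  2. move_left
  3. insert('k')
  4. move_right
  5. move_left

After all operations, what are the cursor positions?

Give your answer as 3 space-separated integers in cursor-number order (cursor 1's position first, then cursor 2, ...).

After op 1 (insert('w')): buffer="ewauwww" (len 7), cursors c1@2 c2@5 c3@7, authorship .1..2.3
After op 2 (move_left): buffer="ewauwww" (len 7), cursors c1@1 c2@4 c3@6, authorship .1..2.3
After op 3 (insert('k')): buffer="ekwaukwwkw" (len 10), cursors c1@2 c2@6 c3@9, authorship .11..22.33
After op 4 (move_right): buffer="ekwaukwwkw" (len 10), cursors c1@3 c2@7 c3@10, authorship .11..22.33
After op 5 (move_left): buffer="ekwaukwwkw" (len 10), cursors c1@2 c2@6 c3@9, authorship .11..22.33

Answer: 2 6 9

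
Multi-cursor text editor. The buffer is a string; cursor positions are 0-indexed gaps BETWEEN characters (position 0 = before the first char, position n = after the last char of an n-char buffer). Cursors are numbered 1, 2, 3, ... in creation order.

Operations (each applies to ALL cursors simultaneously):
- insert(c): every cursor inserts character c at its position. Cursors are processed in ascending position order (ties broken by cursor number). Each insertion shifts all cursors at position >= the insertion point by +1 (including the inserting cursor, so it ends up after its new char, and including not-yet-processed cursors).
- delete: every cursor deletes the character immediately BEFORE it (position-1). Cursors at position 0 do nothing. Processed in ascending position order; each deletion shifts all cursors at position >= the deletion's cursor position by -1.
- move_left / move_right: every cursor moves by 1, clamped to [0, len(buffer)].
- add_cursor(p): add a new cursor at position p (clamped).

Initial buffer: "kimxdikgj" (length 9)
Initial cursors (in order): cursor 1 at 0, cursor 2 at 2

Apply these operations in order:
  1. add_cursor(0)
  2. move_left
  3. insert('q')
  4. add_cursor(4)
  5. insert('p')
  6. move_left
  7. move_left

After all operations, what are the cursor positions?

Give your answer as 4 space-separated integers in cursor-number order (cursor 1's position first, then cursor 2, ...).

After op 1 (add_cursor(0)): buffer="kimxdikgj" (len 9), cursors c1@0 c3@0 c2@2, authorship .........
After op 2 (move_left): buffer="kimxdikgj" (len 9), cursors c1@0 c3@0 c2@1, authorship .........
After op 3 (insert('q')): buffer="qqkqimxdikgj" (len 12), cursors c1@2 c3@2 c2@4, authorship 13.2........
After op 4 (add_cursor(4)): buffer="qqkqimxdikgj" (len 12), cursors c1@2 c3@2 c2@4 c4@4, authorship 13.2........
After op 5 (insert('p')): buffer="qqppkqppimxdikgj" (len 16), cursors c1@4 c3@4 c2@8 c4@8, authorship 1313.224........
After op 6 (move_left): buffer="qqppkqppimxdikgj" (len 16), cursors c1@3 c3@3 c2@7 c4@7, authorship 1313.224........
After op 7 (move_left): buffer="qqppkqppimxdikgj" (len 16), cursors c1@2 c3@2 c2@6 c4@6, authorship 1313.224........

Answer: 2 6 2 6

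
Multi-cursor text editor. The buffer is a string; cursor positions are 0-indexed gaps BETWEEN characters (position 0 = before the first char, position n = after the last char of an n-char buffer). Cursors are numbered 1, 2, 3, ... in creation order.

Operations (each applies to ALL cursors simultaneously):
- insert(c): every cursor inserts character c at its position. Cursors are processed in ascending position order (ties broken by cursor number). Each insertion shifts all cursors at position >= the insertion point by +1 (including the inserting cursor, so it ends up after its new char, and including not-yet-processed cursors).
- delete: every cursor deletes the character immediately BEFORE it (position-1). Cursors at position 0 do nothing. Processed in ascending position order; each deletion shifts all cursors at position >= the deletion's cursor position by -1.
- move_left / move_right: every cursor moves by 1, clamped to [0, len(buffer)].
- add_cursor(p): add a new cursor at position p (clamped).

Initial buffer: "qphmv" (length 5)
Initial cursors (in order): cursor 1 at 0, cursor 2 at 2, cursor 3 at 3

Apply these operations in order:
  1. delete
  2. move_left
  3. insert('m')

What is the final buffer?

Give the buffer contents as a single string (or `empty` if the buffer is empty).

Answer: mmmqmv

Derivation:
After op 1 (delete): buffer="qmv" (len 3), cursors c1@0 c2@1 c3@1, authorship ...
After op 2 (move_left): buffer="qmv" (len 3), cursors c1@0 c2@0 c3@0, authorship ...
After op 3 (insert('m')): buffer="mmmqmv" (len 6), cursors c1@3 c2@3 c3@3, authorship 123...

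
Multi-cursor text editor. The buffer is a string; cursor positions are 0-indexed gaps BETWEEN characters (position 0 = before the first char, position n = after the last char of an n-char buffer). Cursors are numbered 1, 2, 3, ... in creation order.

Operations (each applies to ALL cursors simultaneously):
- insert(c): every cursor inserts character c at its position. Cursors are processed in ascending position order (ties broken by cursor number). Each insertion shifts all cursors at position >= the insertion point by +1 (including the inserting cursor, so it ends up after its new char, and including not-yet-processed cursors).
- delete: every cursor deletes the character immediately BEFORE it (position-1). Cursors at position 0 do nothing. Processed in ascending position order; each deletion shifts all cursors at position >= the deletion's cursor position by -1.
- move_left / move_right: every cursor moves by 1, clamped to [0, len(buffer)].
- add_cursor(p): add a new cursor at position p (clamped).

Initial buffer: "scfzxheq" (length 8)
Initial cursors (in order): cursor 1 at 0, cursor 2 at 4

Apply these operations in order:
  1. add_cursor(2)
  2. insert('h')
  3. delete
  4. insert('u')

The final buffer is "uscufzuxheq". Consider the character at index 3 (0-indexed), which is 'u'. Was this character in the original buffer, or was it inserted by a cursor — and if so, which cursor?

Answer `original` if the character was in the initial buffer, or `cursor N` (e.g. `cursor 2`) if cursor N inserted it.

Answer: cursor 3

Derivation:
After op 1 (add_cursor(2)): buffer="scfzxheq" (len 8), cursors c1@0 c3@2 c2@4, authorship ........
After op 2 (insert('h')): buffer="hschfzhxheq" (len 11), cursors c1@1 c3@4 c2@7, authorship 1..3..2....
After op 3 (delete): buffer="scfzxheq" (len 8), cursors c1@0 c3@2 c2@4, authorship ........
After op 4 (insert('u')): buffer="uscufzuxheq" (len 11), cursors c1@1 c3@4 c2@7, authorship 1..3..2....
Authorship (.=original, N=cursor N): 1 . . 3 . . 2 . . . .
Index 3: author = 3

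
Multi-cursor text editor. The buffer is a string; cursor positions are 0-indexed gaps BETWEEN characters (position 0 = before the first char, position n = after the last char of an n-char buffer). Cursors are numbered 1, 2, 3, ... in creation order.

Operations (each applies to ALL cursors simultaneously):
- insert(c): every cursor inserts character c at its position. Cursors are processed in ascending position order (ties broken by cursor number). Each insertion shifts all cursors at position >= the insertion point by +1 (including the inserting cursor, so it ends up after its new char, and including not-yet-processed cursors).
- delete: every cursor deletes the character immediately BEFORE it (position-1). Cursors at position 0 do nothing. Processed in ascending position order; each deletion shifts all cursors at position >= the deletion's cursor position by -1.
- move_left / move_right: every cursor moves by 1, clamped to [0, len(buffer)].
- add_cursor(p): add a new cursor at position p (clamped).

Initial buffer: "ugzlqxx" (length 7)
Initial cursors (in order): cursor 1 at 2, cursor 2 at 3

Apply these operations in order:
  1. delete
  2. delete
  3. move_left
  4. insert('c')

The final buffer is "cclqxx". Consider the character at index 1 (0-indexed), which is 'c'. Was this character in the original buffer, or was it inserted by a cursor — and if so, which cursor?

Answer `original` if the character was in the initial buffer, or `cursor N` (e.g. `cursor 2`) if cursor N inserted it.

After op 1 (delete): buffer="ulqxx" (len 5), cursors c1@1 c2@1, authorship .....
After op 2 (delete): buffer="lqxx" (len 4), cursors c1@0 c2@0, authorship ....
After op 3 (move_left): buffer="lqxx" (len 4), cursors c1@0 c2@0, authorship ....
After op 4 (insert('c')): buffer="cclqxx" (len 6), cursors c1@2 c2@2, authorship 12....
Authorship (.=original, N=cursor N): 1 2 . . . .
Index 1: author = 2

Answer: cursor 2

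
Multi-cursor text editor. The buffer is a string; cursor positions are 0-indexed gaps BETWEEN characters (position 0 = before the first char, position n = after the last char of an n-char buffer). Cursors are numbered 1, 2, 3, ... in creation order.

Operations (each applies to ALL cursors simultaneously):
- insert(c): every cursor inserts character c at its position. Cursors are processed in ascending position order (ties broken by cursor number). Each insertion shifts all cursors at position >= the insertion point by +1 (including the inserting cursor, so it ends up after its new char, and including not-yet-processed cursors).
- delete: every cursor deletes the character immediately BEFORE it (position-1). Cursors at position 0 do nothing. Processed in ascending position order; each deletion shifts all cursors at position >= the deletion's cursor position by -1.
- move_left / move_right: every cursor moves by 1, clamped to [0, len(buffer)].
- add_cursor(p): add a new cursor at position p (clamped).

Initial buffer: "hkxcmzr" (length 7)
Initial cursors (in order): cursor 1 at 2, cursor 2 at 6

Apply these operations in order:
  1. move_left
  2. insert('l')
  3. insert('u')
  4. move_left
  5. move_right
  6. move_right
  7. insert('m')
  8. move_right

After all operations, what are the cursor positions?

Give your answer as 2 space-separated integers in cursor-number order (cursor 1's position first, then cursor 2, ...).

Answer: 6 13

Derivation:
After op 1 (move_left): buffer="hkxcmzr" (len 7), cursors c1@1 c2@5, authorship .......
After op 2 (insert('l')): buffer="hlkxcmlzr" (len 9), cursors c1@2 c2@7, authorship .1....2..
After op 3 (insert('u')): buffer="hlukxcmluzr" (len 11), cursors c1@3 c2@9, authorship .11....22..
After op 4 (move_left): buffer="hlukxcmluzr" (len 11), cursors c1@2 c2@8, authorship .11....22..
After op 5 (move_right): buffer="hlukxcmluzr" (len 11), cursors c1@3 c2@9, authorship .11....22..
After op 6 (move_right): buffer="hlukxcmluzr" (len 11), cursors c1@4 c2@10, authorship .11....22..
After op 7 (insert('m')): buffer="hlukmxcmluzmr" (len 13), cursors c1@5 c2@12, authorship .11.1...22.2.
After op 8 (move_right): buffer="hlukmxcmluzmr" (len 13), cursors c1@6 c2@13, authorship .11.1...22.2.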